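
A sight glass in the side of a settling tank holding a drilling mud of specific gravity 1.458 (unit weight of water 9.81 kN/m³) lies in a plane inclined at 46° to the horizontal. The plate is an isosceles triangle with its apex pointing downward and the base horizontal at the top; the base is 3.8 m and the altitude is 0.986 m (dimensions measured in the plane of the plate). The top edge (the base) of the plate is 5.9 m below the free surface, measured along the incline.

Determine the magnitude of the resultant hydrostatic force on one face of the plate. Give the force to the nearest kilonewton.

γ = 1.458 × 9.81 = 14.30298 kN/m³.
Let θ = 46° be the plate's angle to the horizontal; measure y along the incline from where the plane meets the free surface. Vertical depth h = y·sinθ with sinθ = 0.719340.
With the apex down, the centroid sits h/3 = 0.986/3 = 0.328667 m below the base (the top edge), so y_c = 5.9 + 0.328667 = 6.22867 m and h_c = 6.22867 × 0.719340 = 4.48053 m.
A = ½ × 3.8 × 0.986 = 1.8734 m².
Resultant F = γ·h_c·A = 14.30298 × 4.48053 × 1.8734 = 120.057 kN.

F ≈ 120 kN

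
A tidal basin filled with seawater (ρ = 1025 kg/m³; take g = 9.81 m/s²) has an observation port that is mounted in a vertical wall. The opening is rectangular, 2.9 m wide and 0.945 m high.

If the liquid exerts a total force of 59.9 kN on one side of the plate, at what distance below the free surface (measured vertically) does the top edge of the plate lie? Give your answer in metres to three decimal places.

γ = ρg = 1025 × 9.81 / 1000 = 10.05525 kN/m³.
A = 2.9 × 0.945 = 2.7405 m².
From F = γ·h_c·A, the centroid depth is h_c = 59.9/(10.05525 × 2.7405) = 2.17372 m.
The centroid lies 0.945/2 = 0.4725 m below the top edge, so the top edge sits at h_top = 2.17372 − 0.4725 = 1.70122 m below the surface.

d_top ≈ 1.701 m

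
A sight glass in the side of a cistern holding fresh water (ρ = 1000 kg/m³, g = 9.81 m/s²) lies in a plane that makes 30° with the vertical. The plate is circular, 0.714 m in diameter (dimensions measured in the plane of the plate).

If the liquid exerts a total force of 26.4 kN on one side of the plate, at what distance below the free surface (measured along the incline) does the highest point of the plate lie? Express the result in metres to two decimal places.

γ = ρg = 1000 × 9.81 = 9810 N/m³ = 9.81 kN/m³.
A = π(0.357)² = 0.400393 m².
From F = γ·h_c·A, the centroid depth is h_c = 26.4/(9.81 × 0.400393) = 6.72123 m.
The plate makes 30° with the vertical, i.e. θ = 90° − 30° = 60° to the horizontal. Measuring y along the incline from the free-surface line, vertical depth h = y·sinθ with sinθ = 0.866025.
Along the incline, y_c = h_c/sinθ = 6.72123/0.866025 = 7.76101 m.
The centroid is at the centre, 0.357 m below the top of the plate, so the highest point sits at y_top = 7.76101 − 0.357 = 7.40401 m along the incline.

y_top ≈ 7.40 m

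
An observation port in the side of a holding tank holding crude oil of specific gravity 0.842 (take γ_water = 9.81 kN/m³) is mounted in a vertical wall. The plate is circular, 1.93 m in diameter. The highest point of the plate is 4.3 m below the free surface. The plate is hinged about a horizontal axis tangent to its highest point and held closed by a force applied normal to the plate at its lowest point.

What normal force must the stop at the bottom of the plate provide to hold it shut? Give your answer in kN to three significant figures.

γ = 0.842 × 9.81 = 8.26002 kN/m³.
The centroid is at the centre, 0.965 m below the top of the plate, so the centroid depth is h_c = 4.3 + 0.965 = 5.265 m.
A = π(0.965)² = 2.92553 m².
Resultant F = γ·h_c·A = 8.26002 × 5.265 × 2.92553 = 127.228 kN.
I_c = πr⁴/4 = π × 0.965⁴/4 = 0.681082 m⁴.
Centre of pressure: y_p = y_c + I_c/(y_c·A) = 5.265 + 0.681082/(5.265 × 2.92553) = 5.265 + 0.0442177 = 5.30922 m along the plane.
The resultant acts 0.965 + 0.0442177 = 1.00922 m (along the plate) below the hinge at the top edge, so the moment about the hinge is M = F × 1.00922 = 127.228 × 1.00922 = 128.401 kN·m.
A normal force at the bottom, 1.93 m from the hinge, must supply this moment: P = 128.401/1.93 = 66.529 kN.

P ≈ 66.5 kN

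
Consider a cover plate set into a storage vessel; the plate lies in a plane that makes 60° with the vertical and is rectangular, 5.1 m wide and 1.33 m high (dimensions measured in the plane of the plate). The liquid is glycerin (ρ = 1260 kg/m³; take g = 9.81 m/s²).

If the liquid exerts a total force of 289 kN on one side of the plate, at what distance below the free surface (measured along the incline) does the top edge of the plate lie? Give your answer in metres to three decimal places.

γ = ρg = 1260 × 9.81 / 1000 = 12.3606 kN/m³.
A = 5.1 × 1.33 = 6.783 m².
From F = γ·h_c·A, the centroid depth is h_c = 289/(12.3606 × 6.783) = 3.44696 m.
The plate makes 60° with the vertical, i.e. θ = 90° − 60° = 30° to the horizontal. Measuring y along the incline from the free-surface line, vertical depth h = y·sinθ with sinθ = 0.500000.
Along the incline, y_c = h_c/sinθ = 3.44696/0.500000 = 6.89392 m.
The centroid lies 1.33/2 = 0.665 m below the top edge, so the top edge sits at y_top = 6.89392 − 0.665 = 6.22892 m along the incline.

y_top ≈ 6.229 m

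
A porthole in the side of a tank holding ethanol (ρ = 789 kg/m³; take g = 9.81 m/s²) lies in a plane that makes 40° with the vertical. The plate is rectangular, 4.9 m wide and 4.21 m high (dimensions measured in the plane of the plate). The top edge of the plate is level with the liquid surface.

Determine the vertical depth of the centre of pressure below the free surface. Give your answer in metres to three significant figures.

h_p = 2.15 m

γ = ρg = 789 × 9.81 / 1000 = 7.74009 kN/m³.
The plate makes 40° with the vertical, i.e. θ = 90° − 40° = 50° to the horizontal. Measuring y along the incline from the free-surface line, vertical depth h = y·sinθ with sinθ = 0.766044.
The centroid lies 4.21/2 = 2.105 m below the top edge, so y_c = 2.105 m and h_c = 2.105 × 0.766044 = 1.61252 m.
A = 4.9 × 4.21 = 20.629 m².
Resultant F = γ·h_c·A = 7.74009 × 1.61252 × 20.629 = 257.472 kN.
I_c = b·h³/12 = 4.9 × 4.21³/12 = 30.4692 m⁴.
Centre of pressure: y_p = y_c + I_c/(y_c·A) = 2.105 + 30.4692/(2.105 × 20.629) = 2.105 + 0.701667 = 2.80667 m along the plane.
Vertically, h_p = y_p·sinθ = 2.80667 × 0.766044 = 2.15003 m.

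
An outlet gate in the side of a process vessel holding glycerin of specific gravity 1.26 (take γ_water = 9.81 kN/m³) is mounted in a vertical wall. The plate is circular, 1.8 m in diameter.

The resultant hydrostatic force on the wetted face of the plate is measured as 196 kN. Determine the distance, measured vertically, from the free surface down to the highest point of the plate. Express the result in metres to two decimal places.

γ = 1.26 × 9.81 = 12.3606 kN/m³.
A = π(0.9)² = 2.54469 m².
From F = γ·h_c·A, the centroid depth is h_c = 196/(12.3606 × 2.54469) = 6.23134 m.
The centroid is at the centre, 0.9 m below the top of the plate, so the highest point sits at h_top = 6.23134 − 0.9 = 5.33134 m below the surface.

d_top ≈ 5.33 m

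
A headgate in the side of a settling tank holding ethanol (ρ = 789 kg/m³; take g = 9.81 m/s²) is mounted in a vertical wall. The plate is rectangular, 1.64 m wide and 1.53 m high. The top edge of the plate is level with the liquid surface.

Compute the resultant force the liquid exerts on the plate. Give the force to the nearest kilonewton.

F ≈ 15 kN

γ = ρg = 789 × 9.81 / 1000 = 7.74009 kN/m³.
The centroid lies 1.53/2 = 0.765 m below the top edge, so the centroid depth is h_c = 0.765 m.
A = 1.64 × 1.53 = 2.5092 m².
Resultant F = γ·h_c·A = 7.74009 × 0.765 × 2.5092 = 14.8574 kN.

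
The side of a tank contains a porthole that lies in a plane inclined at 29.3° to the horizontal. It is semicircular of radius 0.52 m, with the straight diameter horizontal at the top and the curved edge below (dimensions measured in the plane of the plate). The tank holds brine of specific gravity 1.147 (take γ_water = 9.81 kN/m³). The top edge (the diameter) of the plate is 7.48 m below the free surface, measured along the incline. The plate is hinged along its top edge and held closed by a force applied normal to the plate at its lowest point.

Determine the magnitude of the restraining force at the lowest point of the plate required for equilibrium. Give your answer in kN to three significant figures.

γ = 1.147 × 9.81 = 11.25207 kN/m³.
Let θ = 29.3° be the plate's angle to the horizontal; measure y along the incline from where the plane meets the free surface. Vertical depth h = y·sinθ with sinθ = 0.489382.
The centroid of a semicircle lies 4r/(3π) = 0.220695 m from the diameter, here below the top edge, so y_c = 7.48 + 0.220695 = 7.7007 m and h_c = 7.7007 × 0.489382 = 3.76858 m.
A = πr²/2 = π × 0.52²/2 = 0.424743 m².
Resultant F = γ·h_c·A = 11.25207 × 3.76858 × 0.424743 = 18.0109 kN.
I_c = (π/8 − 8/(9π))·r⁴ = 0.109757 × 0.52⁴ = 0.00802501 m⁴.
Centre of pressure: y_p = y_c + I_c/(y_c·A) = 7.7007 + 0.00802501/(7.7007 × 0.424743) = 7.7007 + 0.00245352 = 7.70315 m along the plane.
The resultant acts 0.220695 + 0.00245352 = 0.223149 m (along the plate) below the hinge at the top edge, so the moment about the hinge is M = F × 0.223149 = 18.0109 × 0.223149 = 4.01911 kN·m.
A normal force at the bottom, 0.52 m from the hinge, must supply this moment: P = 4.01911/0.52 = 7.72906 kN.

P ≈ 7.73 kN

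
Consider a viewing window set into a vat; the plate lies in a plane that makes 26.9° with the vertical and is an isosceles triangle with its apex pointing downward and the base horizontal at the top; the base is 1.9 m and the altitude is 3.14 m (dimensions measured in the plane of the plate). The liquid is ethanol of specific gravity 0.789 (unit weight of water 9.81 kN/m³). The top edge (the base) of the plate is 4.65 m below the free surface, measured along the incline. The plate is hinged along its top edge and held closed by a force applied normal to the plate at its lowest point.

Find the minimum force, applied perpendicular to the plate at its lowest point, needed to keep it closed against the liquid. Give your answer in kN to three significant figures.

P ≈ 42.7 kN

γ = 0.789 × 9.81 = 7.74009 kN/m³.
The plate makes 26.9° with the vertical, i.e. θ = 90° − 26.9° = 63.1° to the horizontal. Measuring y along the incline from the free-surface line, vertical depth h = y·sinθ with sinθ = 0.891798.
With the apex down, the centroid sits h/3 = 3.14/3 = 1.04667 m below the base (the top edge), so y_c = 4.65 + 1.04667 = 5.69667 m and h_c = 5.69667 × 0.891798 = 5.08028 m.
A = ½ × 1.9 × 3.14 = 2.983 m².
Resultant F = γ·h_c·A = 7.74009 × 5.08028 × 2.983 = 117.297 kN.
I_c = b·h³/36 = 1.9 × 3.14³/36 = 1.63395 m⁴.
Centre of pressure: y_p = y_c + I_c/(y_c·A) = 5.69667 + 1.63395/(5.69667 × 2.983) = 5.69667 + 0.0961534 = 5.79282 m along the plane.
The resultant acts 1.04667 + 0.0961534 = 1.14282 m (along the plate) below the hinge at the top edge, so the moment about the hinge is M = F × 1.14282 = 117.297 × 1.14282 = 134.049 kN·m.
A normal force at the bottom, 3.14 m from the hinge, must supply this moment: P = 134.049/3.14 = 42.6908 kN.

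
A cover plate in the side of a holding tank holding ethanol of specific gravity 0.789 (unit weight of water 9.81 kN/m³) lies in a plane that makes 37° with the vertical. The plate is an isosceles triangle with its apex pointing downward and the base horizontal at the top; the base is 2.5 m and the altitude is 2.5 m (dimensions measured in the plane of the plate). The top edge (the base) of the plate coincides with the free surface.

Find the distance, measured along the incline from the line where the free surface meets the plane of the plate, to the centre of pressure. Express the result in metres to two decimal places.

γ = 0.789 × 9.81 = 7.74009 kN/m³.
The plate makes 37° with the vertical, i.e. θ = 90° − 37° = 53° to the horizontal. Measuring y along the incline from the free-surface line, vertical depth h = y·sinθ with sinθ = 0.798636.
With the apex down, the centroid sits h/3 = 2.5/3 = 0.833333 m below the base (the top edge), so y_c = 0.833333 m and h_c = 0.833333 × 0.798636 = 0.66553 m.
A = ½ × 2.5 × 2.5 = 3.125 m².
Resultant F = γ·h_c·A = 7.74009 × 0.66553 × 3.125 = 16.0977 kN.
I_c = b·h³/36 = 2.5 × 2.5³/36 = 1.08507 m⁴.
Centre of pressure: y_p = y_c + I_c/(y_c·A) = 0.833333 + 1.08507/(0.833333 × 3.125) = 0.833333 + 0.416667 = 1.25 m along the plane.

y_p = 1.25 m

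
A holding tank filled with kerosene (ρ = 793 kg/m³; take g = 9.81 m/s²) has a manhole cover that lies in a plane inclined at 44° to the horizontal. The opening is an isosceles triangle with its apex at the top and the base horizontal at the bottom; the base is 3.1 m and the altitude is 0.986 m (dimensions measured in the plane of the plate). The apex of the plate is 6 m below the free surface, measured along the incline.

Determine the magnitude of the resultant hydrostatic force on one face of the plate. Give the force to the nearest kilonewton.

γ = ρg = 793 × 9.81 / 1000 = 7.77933 kN/m³.
Let θ = 44° be the plate's angle to the horizontal; measure y along the incline from where the plane meets the free surface. Vertical depth h = y·sinθ with sinθ = 0.694658.
With the apex up, the centroid sits 2h/3 = 2 × 0.986/3 = 0.657333 m below the apex, so y_c = 6 + 0.657333 = 6.65733 m and h_c = 6.65733 × 0.694658 = 4.62457 m.
A = ½ × 3.1 × 0.986 = 1.5283 m².
Resultant F = γ·h_c·A = 7.77933 × 4.62457 × 1.5283 = 54.9822 kN.

F ≈ 55 kN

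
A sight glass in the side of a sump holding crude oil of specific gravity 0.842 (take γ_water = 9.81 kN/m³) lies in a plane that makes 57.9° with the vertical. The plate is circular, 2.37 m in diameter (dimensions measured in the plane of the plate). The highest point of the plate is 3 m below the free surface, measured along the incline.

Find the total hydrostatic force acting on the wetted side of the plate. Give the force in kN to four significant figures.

F ≈ 81.04 kN

γ = 0.842 × 9.81 = 8.26002 kN/m³.
The plate makes 57.9° with the vertical, i.e. θ = 90° − 57.9° = 32.1° to the horizontal. Measuring y along the incline from the free-surface line, vertical depth h = y·sinθ with sinθ = 0.531399.
The centroid is at the centre, 1.185 m below the top of the plate, so y_c = 3 + 1.185 = 4.185 m and h_c = 4.185 × 0.531399 = 2.2239 m.
A = π(1.185)² = 4.4115 m².
Resultant F = γ·h_c·A = 8.26002 × 2.2239 × 4.4115 = 81.0369 kN.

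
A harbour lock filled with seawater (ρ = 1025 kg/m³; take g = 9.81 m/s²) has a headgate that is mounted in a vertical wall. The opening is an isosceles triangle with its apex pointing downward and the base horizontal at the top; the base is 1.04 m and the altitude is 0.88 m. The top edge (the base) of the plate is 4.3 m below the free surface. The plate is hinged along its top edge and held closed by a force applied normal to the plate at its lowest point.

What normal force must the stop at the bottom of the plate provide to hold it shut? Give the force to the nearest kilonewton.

P ≈ 7 kN

γ = ρg = 1025 × 9.81 / 1000 = 10.05525 kN/m³.
With the apex down, the centroid sits h/3 = 0.88/3 = 0.293333 m below the base (the top edge), so the centroid depth is h_c = 4.3 + 0.293333 = 4.59333 m.
A = ½ × 1.04 × 0.88 = 0.4576 m².
Resultant F = γ·h_c·A = 10.05525 × 4.59333 × 0.4576 = 21.1352 kN.
I_c = b·h³/36 = 1.04 × 0.88³/36 = 0.019687 m⁴.
Centre of pressure: y_p = y_c + I_c/(y_c·A) = 4.59333 + 0.019687/(4.59333 × 0.4576) = 4.59333 + 0.00936625 = 4.6027 m along the plane.
The resultant acts 0.293333 + 0.00936625 = 0.302699 m (along the plate) below the hinge at the top edge, so the moment about the hinge is M = F × 0.302699 = 21.1352 × 0.302699 = 6.3976 kN·m.
A normal force at the bottom, 0.88 m from the hinge, must supply this moment: P = 6.3976/0.88 = 7.27 kN.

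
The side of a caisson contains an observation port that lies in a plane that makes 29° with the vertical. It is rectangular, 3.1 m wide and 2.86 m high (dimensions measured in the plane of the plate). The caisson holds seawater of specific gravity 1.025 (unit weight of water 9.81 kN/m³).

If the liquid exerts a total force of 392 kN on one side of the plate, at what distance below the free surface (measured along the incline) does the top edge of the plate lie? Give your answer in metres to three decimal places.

γ = 1.025 × 9.81 = 10.05525 kN/m³.
A = 3.1 × 2.86 = 8.866 m².
From F = γ·h_c·A, the centroid depth is h_c = 392/(10.05525 × 8.866) = 4.39709 m.
The plate makes 29° with the vertical, i.e. θ = 90° − 29° = 61° to the horizontal. Measuring y along the incline from the free-surface line, vertical depth h = y·sinθ with sinθ = 0.874620.
Along the incline, y_c = h_c/sinθ = 4.39709/0.874620 = 5.02743 m.
The centroid lies 2.86/2 = 1.43 m below the top edge, so the top edge sits at y_top = 5.02743 − 1.43 = 3.59743 m along the incline.

y_top ≈ 3.597 m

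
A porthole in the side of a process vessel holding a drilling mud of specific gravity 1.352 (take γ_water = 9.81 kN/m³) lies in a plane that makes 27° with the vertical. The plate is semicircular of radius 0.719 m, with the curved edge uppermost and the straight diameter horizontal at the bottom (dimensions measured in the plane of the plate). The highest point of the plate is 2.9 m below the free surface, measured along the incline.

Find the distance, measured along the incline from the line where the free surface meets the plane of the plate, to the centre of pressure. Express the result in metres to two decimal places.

y_p = 3.32 m

γ = 1.352 × 9.81 = 13.26312 kN/m³.
The plate makes 27° with the vertical, i.e. θ = 90° − 27° = 63° to the horizontal. Measuring y along the incline from the free-surface line, vertical depth h = y·sinθ with sinθ = 0.891007.
The centroid lies 4r/(3π) = 0.305153 m above the diameter, so r − 4r/(3π) = 0.719 − 0.305153 = 0.413847 m below the topmost point, so y_c = 2.9 + 0.413847 = 3.31385 m and h_c = 3.31385 × 0.891007 = 2.95266 m.
A = πr²/2 = π × 0.719²/2 = 0.81204 m².
Resultant F = γ·h_c·A = 13.26312 × 2.95266 × 0.81204 = 31.8007 kN.
I_c = (π/8 − 8/(9π))·r⁴ = 0.109757 × 0.719⁴ = 0.0293324 m⁴.
Centre of pressure: y_p = y_c + I_c/(y_c·A) = 3.31385 + 0.0293324/(3.31385 × 0.81204) = 3.31385 + 0.0109003 = 3.32475 m along the plane.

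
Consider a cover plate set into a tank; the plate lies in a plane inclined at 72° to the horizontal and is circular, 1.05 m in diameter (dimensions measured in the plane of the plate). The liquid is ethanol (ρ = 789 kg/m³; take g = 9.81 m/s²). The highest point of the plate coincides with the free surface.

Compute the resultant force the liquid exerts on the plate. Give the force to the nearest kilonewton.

F ≈ 3 kN

γ = ρg = 789 × 9.81 / 1000 = 7.74009 kN/m³.
Let θ = 72° be the plate's angle to the horizontal; measure y along the incline from where the plane meets the free surface. Vertical depth h = y·sinθ with sinθ = 0.951057.
The centroid is at the centre, 0.525 m below the top of the plate, so y_c = 0.525 m and h_c = 0.525 × 0.951057 = 0.499305 m.
A = π(0.525)² = 0.865901 m².
Resultant F = γ·h_c·A = 7.74009 × 0.499305 × 0.865901 = 3.34642 kN.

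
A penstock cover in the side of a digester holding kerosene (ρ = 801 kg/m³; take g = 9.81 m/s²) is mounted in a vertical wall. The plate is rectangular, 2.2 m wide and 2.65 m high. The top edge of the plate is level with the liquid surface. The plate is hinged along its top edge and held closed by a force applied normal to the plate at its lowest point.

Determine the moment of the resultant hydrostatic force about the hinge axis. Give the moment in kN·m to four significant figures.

γ = ρg = 801 × 9.81 / 1000 = 7.85781 kN/m³.
The centroid lies 2.65/2 = 1.325 m below the top edge, so the centroid depth is h_c = 1.325 m.
A = 2.2 × 2.65 = 5.83 m².
Resultant F = γ·h_c·A = 7.85781 × 1.325 × 5.83 = 60.6996 kN.
I_c = b·h³/12 = 2.2 × 2.65³/12 = 3.41176 m⁴.
Centre of pressure: y_p = y_c + I_c/(y_c·A) = 1.325 + 3.41176/(1.325 × 5.83) = 1.325 + 0.441666 = 1.76667 m along the plane.
The resultant acts 1.325 + 0.441666 = 1.76667 m (along the plate) below the hinge at the top edge, so the moment about the hinge is M = F × 1.76667 = 60.6996 × 1.76667 = 107.236 kN·m.

M ≈ 107.2 kN·m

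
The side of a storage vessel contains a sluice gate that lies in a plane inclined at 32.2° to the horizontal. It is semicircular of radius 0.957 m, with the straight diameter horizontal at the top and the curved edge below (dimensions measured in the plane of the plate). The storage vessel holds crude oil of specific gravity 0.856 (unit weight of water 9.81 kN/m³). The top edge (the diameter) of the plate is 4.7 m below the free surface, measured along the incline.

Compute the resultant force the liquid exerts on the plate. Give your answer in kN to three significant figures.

F ≈ 32.9 kN

γ = 0.856 × 9.81 = 8.39736 kN/m³.
Let θ = 32.2° be the plate's angle to the horizontal; measure y along the incline from where the plane meets the free surface. Vertical depth h = y·sinθ with sinθ = 0.532876.
The centroid of a semicircle lies 4r/(3π) = 0.406163 m from the diameter, here below the top edge, so y_c = 4.7 + 0.406163 = 5.10616 m and h_c = 5.10616 × 0.532876 = 2.72095 m.
A = πr²/2 = π × 0.957²/2 = 1.43861 m².
Resultant F = γ·h_c·A = 8.39736 × 2.72095 × 1.43861 = 32.8705 kN.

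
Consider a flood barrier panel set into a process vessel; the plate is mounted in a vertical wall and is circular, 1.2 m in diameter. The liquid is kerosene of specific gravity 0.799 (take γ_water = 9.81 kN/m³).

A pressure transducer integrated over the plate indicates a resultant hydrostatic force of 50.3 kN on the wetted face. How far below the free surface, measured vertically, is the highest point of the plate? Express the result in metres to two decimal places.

γ = 0.799 × 9.81 = 7.83819 kN/m³.
A = π(0.6)² = 1.13097 m².
From F = γ·h_c·A, the centroid depth is h_c = 50.3/(7.83819 × 1.13097) = 5.67415 m.
The centroid is at the centre, 0.6 m below the top of the plate, so the highest point sits at h_top = 5.67415 − 0.6 = 5.07415 m below the surface.

d_top ≈ 5.07 m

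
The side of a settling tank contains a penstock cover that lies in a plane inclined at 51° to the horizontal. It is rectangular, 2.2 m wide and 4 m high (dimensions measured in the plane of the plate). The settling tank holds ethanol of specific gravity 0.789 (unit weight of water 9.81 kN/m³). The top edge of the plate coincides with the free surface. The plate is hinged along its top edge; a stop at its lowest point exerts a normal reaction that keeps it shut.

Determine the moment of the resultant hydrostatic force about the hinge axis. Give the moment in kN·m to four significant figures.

γ = 0.789 × 9.81 = 7.74009 kN/m³.
Let θ = 51° be the plate's angle to the horizontal; measure y along the incline from where the plane meets the free surface. Vertical depth h = y·sinθ with sinθ = 0.777146.
The centroid lies 4/2 = 2 m below the top edge, so y_c = 2 m and h_c = 2 × 0.777146 = 1.55429 m.
A = 2.2 × 4 = 8.8 m².
Resultant F = γ·h_c·A = 7.74009 × 1.55429 × 8.8 = 105.867 kN.
I_c = b·h³/12 = 2.2 × 4³/12 = 11.7333 m⁴.
Centre of pressure: y_p = y_c + I_c/(y_c·A) = 2 + 11.7333/(2 × 8.8) = 2 + 0.666665 = 2.66667 m along the plane.
The resultant acts 2 + 0.666665 = 2.66667 m (along the plate) below the hinge at the top edge, so the moment about the hinge is M = F × 2.66667 = 105.867 × 2.66667 = 282.312 kN·m.

M ≈ 282.3 kN·m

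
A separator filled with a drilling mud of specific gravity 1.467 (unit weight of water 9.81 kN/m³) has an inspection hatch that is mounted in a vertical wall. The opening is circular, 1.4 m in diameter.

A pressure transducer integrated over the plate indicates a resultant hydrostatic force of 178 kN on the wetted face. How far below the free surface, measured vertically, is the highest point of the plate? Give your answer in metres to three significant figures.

d_top ≈ 7.33 m

γ = 1.467 × 9.81 = 14.39127 kN/m³.
A = π(0.7)² = 1.53938 m².
From F = γ·h_c·A, the centroid depth is h_c = 178/(14.39127 × 1.53938) = 8.0348 m.
The centroid is at the centre, 0.7 m below the top of the plate, so the highest point sits at h_top = 8.0348 − 0.7 = 7.3348 m below the surface.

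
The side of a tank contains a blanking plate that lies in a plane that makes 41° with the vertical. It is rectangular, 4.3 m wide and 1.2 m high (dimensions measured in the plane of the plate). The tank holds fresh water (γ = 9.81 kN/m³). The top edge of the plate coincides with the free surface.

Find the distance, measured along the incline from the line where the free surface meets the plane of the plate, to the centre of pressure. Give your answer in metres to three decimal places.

γ = 9.81 kN/m³.
The plate makes 41° with the vertical, i.e. θ = 90° − 41° = 49° to the horizontal. Measuring y along the incline from the free-surface line, vertical depth h = y·sinθ with sinθ = 0.754710.
The centroid lies 1.2/2 = 0.6 m below the top edge, so y_c = 0.6 m and h_c = 0.6 × 0.754710 = 0.452826 m.
A = 4.3 × 1.2 = 5.16 m².
Resultant F = γ·h_c·A = 9.81 × 0.452826 × 5.16 = 22.9219 kN.
I_c = b·h³/12 = 4.3 × 1.2³/12 = 0.6192 m⁴.
Centre of pressure: y_p = y_c + I_c/(y_c·A) = 0.6 + 0.6192/(0.6 × 5.16) = 0.6 + 0.2 = 0.8 m along the plane.

y_p = 0.800 m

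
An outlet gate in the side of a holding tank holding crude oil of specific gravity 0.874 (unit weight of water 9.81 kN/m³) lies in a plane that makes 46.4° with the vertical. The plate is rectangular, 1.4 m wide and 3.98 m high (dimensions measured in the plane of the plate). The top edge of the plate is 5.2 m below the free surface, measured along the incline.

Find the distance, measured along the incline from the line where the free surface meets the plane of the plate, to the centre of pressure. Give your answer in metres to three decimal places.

γ = 0.874 × 9.81 = 8.57394 kN/m³.
The plate makes 46.4° with the vertical, i.e. θ = 90° − 46.4° = 43.6° to the horizontal. Measuring y along the incline from the free-surface line, vertical depth h = y·sinθ with sinθ = 0.689620.
The centroid lies 3.98/2 = 1.99 m below the top edge, so y_c = 5.2 + 1.99 = 7.19 m and h_c = 7.19 × 0.689620 = 4.95837 m.
A = 1.4 × 3.98 = 5.572 m².
Resultant F = γ·h_c·A = 8.57394 × 4.95837 × 5.572 = 236.881 kN.
I_c = b·h³/12 = 1.4 × 3.98³/12 = 7.35523 m⁴.
Centre of pressure: y_p = y_c + I_c/(y_c·A) = 7.19 + 7.35523/(7.19 × 5.572) = 7.19 + 0.183593 = 7.37359 m along the plane.

y_p = 7.374 m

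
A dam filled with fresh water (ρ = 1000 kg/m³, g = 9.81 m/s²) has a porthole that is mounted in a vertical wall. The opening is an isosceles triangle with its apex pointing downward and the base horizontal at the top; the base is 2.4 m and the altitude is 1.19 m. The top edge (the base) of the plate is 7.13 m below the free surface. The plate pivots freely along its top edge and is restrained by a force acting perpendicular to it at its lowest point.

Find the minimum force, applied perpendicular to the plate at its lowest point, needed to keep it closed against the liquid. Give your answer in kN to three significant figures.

γ = ρg = 1000 × 9.81 = 9810 N/m³ = 9.81 kN/m³.
With the apex down, the centroid sits h/3 = 1.19/3 = 0.396667 m below the base (the top edge), so the centroid depth is h_c = 7.13 + 0.396667 = 7.52667 m.
A = ½ × 2.4 × 1.19 = 1.428 m².
Resultant F = γ·h_c·A = 9.81 × 7.52667 × 1.428 = 105.439 kN.
I_c = b·h³/36 = 2.4 × 1.19³/36 = 0.112344 m⁴.
Centre of pressure: y_p = y_c + I_c/(y_c·A) = 7.52667 + 0.112344/(7.52667 × 1.428) = 7.52667 + 0.0104525 = 7.53712 m along the plane.
The resultant acts 0.396667 + 0.0104525 = 0.407119 m (along the plate) below the hinge at the top edge, so the moment about the hinge is M = F × 0.407119 = 105.439 × 0.407119 = 42.9262 kN·m.
A normal force at the bottom, 1.19 m from the hinge, must supply this moment: P = 42.9262/1.19 = 36.0724 kN.

P ≈ 36.1 kN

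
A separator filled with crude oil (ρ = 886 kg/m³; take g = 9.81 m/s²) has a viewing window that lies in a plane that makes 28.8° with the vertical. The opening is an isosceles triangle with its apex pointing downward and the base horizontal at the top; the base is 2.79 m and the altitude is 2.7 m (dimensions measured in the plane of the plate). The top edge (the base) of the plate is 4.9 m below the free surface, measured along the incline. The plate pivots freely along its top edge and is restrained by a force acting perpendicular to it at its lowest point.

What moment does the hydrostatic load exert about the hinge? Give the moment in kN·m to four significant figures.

M ≈ 161.4 kN·m

γ = ρg = 886 × 9.81 / 1000 = 8.69166 kN/m³.
The plate makes 28.8° with the vertical, i.e. θ = 90° − 28.8° = 61.2° to the horizontal. Measuring y along the incline from the free-surface line, vertical depth h = y·sinθ with sinθ = 0.876307.
With the apex down, the centroid sits h/3 = 2.7/3 = 0.9 m below the base (the top edge), so y_c = 4.9 + 0.9 = 5.8 m and h_c = 5.8 × 0.876307 = 5.08258 m.
A = ½ × 2.79 × 2.7 = 3.7665 m².
Resultant F = γ·h_c·A = 8.69166 × 5.08258 × 3.7665 = 166.389 kN.
I_c = b·h³/36 = 2.79 × 2.7³/36 = 1.52543 m⁴.
Centre of pressure: y_p = y_c + I_c/(y_c·A) = 5.8 + 1.52543/(5.8 × 3.7665) = 5.8 + 0.0698275 = 5.86983 m along the plane.
The resultant acts 0.9 + 0.0698275 = 0.969828 m (along the plate) below the hinge at the top edge, so the moment about the hinge is M = F × 0.969828 = 166.389 × 0.969828 = 161.369 kN·m.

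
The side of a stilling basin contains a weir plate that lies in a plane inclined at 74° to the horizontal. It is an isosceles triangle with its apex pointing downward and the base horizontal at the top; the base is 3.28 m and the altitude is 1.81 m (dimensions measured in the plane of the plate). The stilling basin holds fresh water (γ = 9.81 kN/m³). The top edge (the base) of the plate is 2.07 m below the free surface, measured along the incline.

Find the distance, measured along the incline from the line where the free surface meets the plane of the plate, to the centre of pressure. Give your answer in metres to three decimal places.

y_p = 2.741 m

γ = 9.81 kN/m³.
Let θ = 74° be the plate's angle to the horizontal; measure y along the incline from where the plane meets the free surface. Vertical depth h = y·sinθ with sinθ = 0.961262.
With the apex down, the centroid sits h/3 = 1.81/3 = 0.603333 m below the base (the top edge), so y_c = 2.07 + 0.603333 = 2.67333 m and h_c = 2.67333 × 0.961262 = 2.56977 m.
A = ½ × 3.28 × 1.81 = 2.9684 m².
Resultant F = γ·h_c·A = 9.81 × 2.56977 × 2.9684 = 74.8317 kN.
I_c = b·h³/36 = 3.28 × 1.81³/36 = 0.540265 m⁴.
Centre of pressure: y_p = y_c + I_c/(y_c·A) = 2.67333 + 0.540265/(2.67333 × 2.9684) = 2.67333 + 0.0680819 = 2.74141 m along the plane.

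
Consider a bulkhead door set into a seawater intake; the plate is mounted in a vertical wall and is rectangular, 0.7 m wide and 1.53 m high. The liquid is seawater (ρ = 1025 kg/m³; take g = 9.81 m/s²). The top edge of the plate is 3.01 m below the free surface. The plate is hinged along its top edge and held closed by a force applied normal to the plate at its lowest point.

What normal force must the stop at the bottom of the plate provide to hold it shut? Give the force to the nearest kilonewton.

γ = ρg = 1025 × 9.81 / 1000 = 10.05525 kN/m³.
The centroid lies 1.53/2 = 0.765 m below the top edge, so the centroid depth is h_c = 3.01 + 0.765 = 3.775 m.
A = 0.7 × 1.53 = 1.071 m².
Resultant F = γ·h_c·A = 10.05525 × 3.775 × 1.071 = 40.6536 kN.
I_c = b·h³/12 = 0.7 × 1.53³/12 = 0.208925 m⁴.
Centre of pressure: y_p = y_c + I_c/(y_c·A) = 3.775 + 0.208925/(3.775 × 1.071) = 3.775 + 0.0516754 = 3.82668 m along the plane.
The resultant acts 0.765 + 0.0516754 = 0.816675 m (along the plate) below the hinge at the top edge, so the moment about the hinge is M = F × 0.816675 = 40.6536 × 0.816675 = 33.2008 kN·m.
A normal force at the bottom, 1.53 m from the hinge, must supply this moment: P = 33.2008/1.53 = 21.6999 kN.

P ≈ 22 kN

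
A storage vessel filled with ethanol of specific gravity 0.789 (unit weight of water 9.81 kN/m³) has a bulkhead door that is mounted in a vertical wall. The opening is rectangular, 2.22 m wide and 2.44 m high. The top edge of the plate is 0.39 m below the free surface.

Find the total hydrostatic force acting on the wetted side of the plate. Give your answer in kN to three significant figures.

γ = 0.789 × 9.81 = 7.74009 kN/m³.
The centroid lies 2.44/2 = 1.22 m below the top edge, so the centroid depth is h_c = 0.39 + 1.22 = 1.61 m.
A = 2.22 × 2.44 = 5.4168 m².
Resultant F = γ·h_c·A = 7.74009 × 1.61 × 5.4168 = 67.5017 kN.

F ≈ 67.5 kN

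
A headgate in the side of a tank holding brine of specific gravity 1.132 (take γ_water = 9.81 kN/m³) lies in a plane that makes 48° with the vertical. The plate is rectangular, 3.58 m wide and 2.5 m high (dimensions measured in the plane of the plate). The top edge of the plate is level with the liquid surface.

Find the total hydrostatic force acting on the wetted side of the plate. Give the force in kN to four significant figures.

F ≈ 83.13 kN

γ = 1.132 × 9.81 = 11.10492 kN/m³.
The plate makes 48° with the vertical, i.e. θ = 90° − 48° = 42° to the horizontal. Measuring y along the incline from the free-surface line, vertical depth h = y·sinθ with sinθ = 0.669131.
The centroid lies 2.5/2 = 1.25 m below the top edge, so y_c = 1.25 m and h_c = 1.25 × 0.669131 = 0.836414 m.
A = 3.58 × 2.5 = 8.95 m².
Resultant F = γ·h_c·A = 11.10492 × 0.836414 × 8.95 = 83.1304 kN.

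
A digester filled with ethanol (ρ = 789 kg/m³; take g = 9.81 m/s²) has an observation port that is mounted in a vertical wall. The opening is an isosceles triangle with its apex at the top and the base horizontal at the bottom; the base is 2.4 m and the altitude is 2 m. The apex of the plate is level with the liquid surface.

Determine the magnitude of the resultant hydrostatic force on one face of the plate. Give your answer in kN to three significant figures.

F ≈ 24.8 kN

γ = ρg = 789 × 9.81 / 1000 = 7.74009 kN/m³.
With the apex up, the centroid sits 2h/3 = 2 × 2/3 = 1.33333 m below the apex, so the centroid depth is h_c = 1.33333 m.
A = ½ × 2.4 × 2 = 2.4 m².
Resultant F = γ·h_c·A = 7.74009 × 1.33333 × 2.4 = 24.7682 kN.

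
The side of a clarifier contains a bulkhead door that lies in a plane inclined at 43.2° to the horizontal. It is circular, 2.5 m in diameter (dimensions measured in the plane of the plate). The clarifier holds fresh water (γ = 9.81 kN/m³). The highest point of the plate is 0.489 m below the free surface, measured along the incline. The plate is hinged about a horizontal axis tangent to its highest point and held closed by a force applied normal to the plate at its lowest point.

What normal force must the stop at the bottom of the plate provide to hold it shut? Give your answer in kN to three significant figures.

P ≈ 33.8 kN

γ = 9.81 kN/m³.
Let θ = 43.2° be the plate's angle to the horizontal; measure y along the incline from where the plane meets the free surface. Vertical depth h = y·sinθ with sinθ = 0.684547.
The centroid is at the centre, 1.25 m below the top of the plate, so y_c = 0.489 + 1.25 = 1.739 m and h_c = 1.739 × 0.684547 = 1.19043 m.
A = π(1.25)² = 4.90874 m².
Resultant F = γ·h_c·A = 9.81 × 1.19043 × 4.90874 = 57.3248 kN.
I_c = πr⁴/4 = π × 1.25⁴/4 = 1.91748 m⁴.
Centre of pressure: y_p = y_c + I_c/(y_c·A) = 1.739 + 1.91748/(1.739 × 4.90874) = 1.739 + 0.224627 = 1.96363 m along the plane.
The resultant acts 1.25 + 0.224627 = 1.47463 m (along the plate) below the hinge at the top edge, so the moment about the hinge is M = F × 1.47463 = 57.3248 × 1.47463 = 84.5329 kN·m.
A normal force at the bottom, 2.5 m from the hinge, must supply this moment: P = 84.5329/2.5 = 33.8132 kN.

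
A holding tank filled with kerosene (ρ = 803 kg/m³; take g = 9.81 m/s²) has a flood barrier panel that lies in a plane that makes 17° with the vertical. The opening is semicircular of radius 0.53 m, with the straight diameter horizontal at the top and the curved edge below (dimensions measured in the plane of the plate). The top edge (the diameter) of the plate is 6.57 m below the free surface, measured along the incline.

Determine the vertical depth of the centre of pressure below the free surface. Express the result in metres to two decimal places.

h_p = 6.50 m

γ = ρg = 803 × 9.81 / 1000 = 7.87743 kN/m³.
The plate makes 17° with the vertical, i.e. θ = 90° − 17° = 73° to the horizontal. Measuring y along the incline from the free-surface line, vertical depth h = y·sinθ with sinθ = 0.956305.
The centroid of a semicircle lies 4r/(3π) = 0.224939 m from the diameter, here below the top edge, so y_c = 6.57 + 0.224939 = 6.79494 m and h_c = 6.79494 × 0.956305 = 6.49804 m.
A = πr²/2 = π × 0.53²/2 = 0.441237 m².
Resultant F = γ·h_c·A = 7.87743 × 6.49804 × 0.441237 = 22.586 kN.
I_c = (π/8 − 8/(9π))·r⁴ = 0.109757 × 0.53⁴ = 0.00866036 m⁴.
Centre of pressure: y_p = y_c + I_c/(y_c·A) = 6.79494 + 0.00866036/(6.79494 × 0.441237) = 6.79494 + 0.00288854 = 6.79783 m along the plane.
Vertically, h_p = y_p·sinθ = 6.79783 × 0.956305 = 6.5008 m.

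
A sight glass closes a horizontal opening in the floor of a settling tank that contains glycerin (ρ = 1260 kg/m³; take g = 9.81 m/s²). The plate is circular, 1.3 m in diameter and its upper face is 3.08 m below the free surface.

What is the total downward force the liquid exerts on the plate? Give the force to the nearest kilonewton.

F ≈ 51 kN

γ = ρg = 1260 × 9.81 / 1000 = 12.3606 kN/m³.
The plate is horizontal, so pressure is uniform at p = γ·h = 12.3606 × 3.08 = 38.0706 kN/m².
A = π(0.65)² = 1.32732 m².
F = p·A = 38.0706 × 1.32732 = 50.5319 kN.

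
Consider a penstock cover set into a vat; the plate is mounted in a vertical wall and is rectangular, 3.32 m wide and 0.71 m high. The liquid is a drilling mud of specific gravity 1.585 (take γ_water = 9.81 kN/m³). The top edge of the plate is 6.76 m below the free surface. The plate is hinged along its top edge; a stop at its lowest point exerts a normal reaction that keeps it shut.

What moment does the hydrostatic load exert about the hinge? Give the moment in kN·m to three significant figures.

M ≈ 94.1 kN·m

γ = 1.585 × 9.81 = 15.54885 kN/m³.
The centroid lies 0.71/2 = 0.355 m below the top edge, so the centroid depth is h_c = 6.76 + 0.355 = 7.115 m.
A = 3.32 × 0.71 = 2.3572 m².
Resultant F = γ·h_c·A = 15.54885 × 7.115 × 2.3572 = 260.777 kN.
I_c = b·h³/12 = 3.32 × 0.71³/12 = 0.099022 m⁴.
Centre of pressure: y_p = y_c + I_c/(y_c·A) = 7.115 + 0.099022/(7.115 × 2.3572) = 7.115 + 0.00590419 = 7.1209 m along the plane.
The resultant acts 0.355 + 0.00590419 = 0.360904 m (along the plate) below the hinge at the top edge, so the moment about the hinge is M = F × 0.360904 = 260.777 × 0.360904 = 94.1155 kN·m.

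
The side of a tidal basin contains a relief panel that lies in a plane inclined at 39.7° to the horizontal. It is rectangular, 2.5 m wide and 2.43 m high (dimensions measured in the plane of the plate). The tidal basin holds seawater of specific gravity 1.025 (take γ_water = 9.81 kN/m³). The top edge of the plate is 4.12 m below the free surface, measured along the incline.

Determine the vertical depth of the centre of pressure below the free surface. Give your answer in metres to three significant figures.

h_p = 3.47 m

γ = 1.025 × 9.81 = 10.05525 kN/m³.
Let θ = 39.7° be the plate's angle to the horizontal; measure y along the incline from where the plane meets the free surface. Vertical depth h = y·sinθ with sinθ = 0.638768.
The centroid lies 2.43/2 = 1.215 m below the top edge, so y_c = 4.12 + 1.215 = 5.335 m and h_c = 5.335 × 0.638768 = 3.40783 m.
A = 2.5 × 2.43 = 6.075 m².
Resultant F = γ·h_c·A = 10.05525 × 3.40783 × 6.075 = 208.169 kN.
I_c = b·h³/12 = 2.5 × 2.43³/12 = 2.98936 m⁴.
Centre of pressure: y_p = y_c + I_c/(y_c·A) = 5.335 + 2.98936/(5.335 × 6.075) = 5.335 + 0.0922354 = 5.42724 m along the plane.
Vertically, h_p = y_p·sinθ = 5.42724 × 0.638768 = 3.46675 m.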